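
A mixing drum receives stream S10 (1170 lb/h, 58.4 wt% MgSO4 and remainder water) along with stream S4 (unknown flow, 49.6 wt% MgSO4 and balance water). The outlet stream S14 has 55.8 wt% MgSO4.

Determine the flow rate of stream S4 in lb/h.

490.6 lb/h

Let S4 be the unknown flow. Total out = 1170 + S4.
MgSO4 balance: 683.28 + 0.496·S4 = 0.558·(1170 + S4)
(0.496 − 0.558)·S4 = 0.558×1170 − 683.28 = -30.42
S4 = -30.42 / -0.062 = 490.65 lb/h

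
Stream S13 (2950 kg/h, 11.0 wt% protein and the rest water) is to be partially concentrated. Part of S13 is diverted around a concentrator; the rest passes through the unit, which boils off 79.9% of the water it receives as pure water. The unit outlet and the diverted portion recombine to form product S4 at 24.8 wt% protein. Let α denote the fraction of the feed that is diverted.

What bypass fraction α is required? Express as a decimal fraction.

All 2950×0.110 = 324.5 kg/h of protein reaches S4, so S4 = 324.5/0.248 = 1308.5 kg/h and vapour = 1641.5 kg/h.
The evaporator receives (1−α)·2950 of feed at 0.890 water and removes 0.799 of that water:
0.799×0.890×(1−α)×2950 = 1641.5
(1−α) = 1641.5/2097.8 = 0.7825;  α = 0.2175.

0.217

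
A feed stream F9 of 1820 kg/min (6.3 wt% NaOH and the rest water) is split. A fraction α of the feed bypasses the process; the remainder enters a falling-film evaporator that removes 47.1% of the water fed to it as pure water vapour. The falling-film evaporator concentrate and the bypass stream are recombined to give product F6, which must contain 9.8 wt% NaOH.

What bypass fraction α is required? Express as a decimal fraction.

0.191

All 1820×0.063 = 114.66 kg/min of NaOH reaches F6, so F6 = 114.66/0.098 = 1170 kg/min and vapour = 650 kg/min.
The evaporator receives (1−α)·1820 of feed at 0.937 water and removes 0.471 of that water:
0.471×0.937×(1−α)×1820 = 650
(1−α) = 650/803.22 = 0.8092;  α = 0.1908.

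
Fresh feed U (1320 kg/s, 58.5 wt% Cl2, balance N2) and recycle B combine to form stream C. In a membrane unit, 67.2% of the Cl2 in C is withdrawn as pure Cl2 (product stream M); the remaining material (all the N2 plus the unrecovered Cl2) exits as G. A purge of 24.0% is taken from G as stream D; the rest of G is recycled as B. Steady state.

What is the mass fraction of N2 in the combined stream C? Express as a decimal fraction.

N2 enters only via U and leaves only via the purge: 1320×0.415 = 0.240×(N2 in G), and the membrane unit passes all N2, so N2 in C = N2 in G = 2282.5 kg/s.
Cl2 in C: m_A = 1320×0.585 + (1−0.240)·(1−0.672)·m_A, so m_A = 772.2/0.7507 = 1028.6 kg/s.
C = 1028.6 + 2282.5 = 3311.1 kg/s.
N2 fraction in C = 2282.5/3311.1 = 0.6893.

0.6893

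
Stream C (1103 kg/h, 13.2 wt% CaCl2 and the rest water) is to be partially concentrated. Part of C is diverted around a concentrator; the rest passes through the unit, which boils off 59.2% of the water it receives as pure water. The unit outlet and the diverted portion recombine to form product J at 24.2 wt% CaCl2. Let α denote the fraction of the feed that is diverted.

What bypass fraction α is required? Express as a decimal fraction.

0.115

All 1103×0.132 = 145.6 kg/h of CaCl2 reaches J, so J = 145.6/0.242 = 601.64 kg/h and vapour = 501.36 kg/h.
The evaporator receives (1−α)·1103 of feed at 0.868 water and removes 0.592 of that water:
0.592×0.868×(1−α)×1103 = 501.36
(1−α) = 501.36/566.78 = 0.8846;  α = 0.1154.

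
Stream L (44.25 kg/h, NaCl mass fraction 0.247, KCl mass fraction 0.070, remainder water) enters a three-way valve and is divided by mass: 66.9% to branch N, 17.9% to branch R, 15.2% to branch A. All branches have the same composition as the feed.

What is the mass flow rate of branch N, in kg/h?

Branch N flow = 0.669×44.25 = 29.603 kg/h.

29.6 kg/h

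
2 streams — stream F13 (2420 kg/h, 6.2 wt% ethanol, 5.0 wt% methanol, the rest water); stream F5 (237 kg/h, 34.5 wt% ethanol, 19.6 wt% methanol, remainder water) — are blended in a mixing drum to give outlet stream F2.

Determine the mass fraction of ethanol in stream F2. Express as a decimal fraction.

0.0872

Total flow out = 2420 + 237 = 2657 kg/h.
ethanol in = 2420×0.062 + 237×0.345 = 231.81 kg/h.
ethanol mass fraction in F2 = 231.81/2657 = 0.0872.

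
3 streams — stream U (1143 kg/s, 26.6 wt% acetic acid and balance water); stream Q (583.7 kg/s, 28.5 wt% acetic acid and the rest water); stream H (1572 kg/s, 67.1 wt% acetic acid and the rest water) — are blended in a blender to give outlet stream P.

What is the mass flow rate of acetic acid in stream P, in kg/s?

1525 kg/s

acetic acid out = acetic acid in = 1143×0.266 + 583.7×0.285 + 1572×0.671 = 1525.2 kg/s.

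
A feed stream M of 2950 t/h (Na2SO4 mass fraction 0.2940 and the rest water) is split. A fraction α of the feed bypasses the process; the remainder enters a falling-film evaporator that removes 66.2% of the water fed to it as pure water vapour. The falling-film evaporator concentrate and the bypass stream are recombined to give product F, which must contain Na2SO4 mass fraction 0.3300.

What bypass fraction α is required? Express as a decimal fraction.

0.767

All 2950×0.294 = 867.3 t/h of Na2SO4 reaches F, so F = 867.3/0.330 = 2628.2 t/h and vapour = 321.82 t/h.
The evaporator receives (1−α)·2950 of feed at 0.706 water and removes 0.662 of that water:
0.662×0.706×(1−α)×2950 = 321.82
(1−α) = 321.82/1378.7 = 0.2334;  α = 0.7666.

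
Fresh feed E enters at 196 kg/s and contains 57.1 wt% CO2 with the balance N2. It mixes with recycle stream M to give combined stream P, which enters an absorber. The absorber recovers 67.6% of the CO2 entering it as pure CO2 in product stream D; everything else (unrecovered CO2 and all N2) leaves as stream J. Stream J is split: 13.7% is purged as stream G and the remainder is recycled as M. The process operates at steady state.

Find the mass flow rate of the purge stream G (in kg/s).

N2 enters only via E and leaves only via the purge: 196×0.429 = 0.137×(N2 in J), and the absorber passes all N2, so N2 in P = N2 in J = 613.75 kg/s.
CO2 in P: m_A = 196×0.571 + (1−0.137)·(1−0.676)·m_A, so m_A = 111.92/0.7204 = 155.36 kg/s.
J = (1−0.676)×155.36 + 613.75 = 664.09 kg/s.
Purge G = 0.137×664.09 = 90.98 kg/s.

90.98 kg/s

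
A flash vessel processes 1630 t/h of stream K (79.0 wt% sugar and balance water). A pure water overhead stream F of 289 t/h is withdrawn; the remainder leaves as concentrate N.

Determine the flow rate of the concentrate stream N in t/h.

Concentrate = 1630 − 289 = 1341 t/h.

1341 t/h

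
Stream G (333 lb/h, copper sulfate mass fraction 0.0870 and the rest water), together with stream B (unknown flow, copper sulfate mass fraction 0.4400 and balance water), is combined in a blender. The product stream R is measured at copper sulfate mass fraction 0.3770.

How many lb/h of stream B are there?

Let B be the unknown flow. Total out = 333 + B.
copper sulfate balance: 28.971 + 0.440·B = 0.377·(333 + B)
(0.440 − 0.377)·B = 0.377×333 − 28.971 = 96.57
B = 96.57 / 0.063 = 1532.9 lb/h

1533 lb/h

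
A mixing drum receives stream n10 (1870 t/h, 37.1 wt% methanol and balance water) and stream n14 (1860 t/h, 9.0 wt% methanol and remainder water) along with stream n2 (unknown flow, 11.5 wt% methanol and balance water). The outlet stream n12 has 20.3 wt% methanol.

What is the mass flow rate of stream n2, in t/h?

1182 t/h

Let n2 be the unknown flow. Total out = 3730 + n2.
methanol balance: 861.17 + 0.115·n2 = 0.203·(3730 + n2)
(0.115 − 0.203)·n2 = 0.203×3730 − 861.17 = -103.98
n2 = -103.98 / -0.088 = 1181.6 t/h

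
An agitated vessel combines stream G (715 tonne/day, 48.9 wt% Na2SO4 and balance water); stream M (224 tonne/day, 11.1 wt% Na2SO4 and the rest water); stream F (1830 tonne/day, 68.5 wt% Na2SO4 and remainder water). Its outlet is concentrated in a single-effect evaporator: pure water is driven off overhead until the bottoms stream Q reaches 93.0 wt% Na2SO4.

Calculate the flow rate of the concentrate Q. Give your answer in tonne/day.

1751 tonne/day

Na2SO4 entering = 715×0.489 + 224×0.111 + 1830×0.685 = 1628 tonne/day.
All Na2SO4 reports to Q, so Q = 1628/0.930 = 1750.6 tonne/day.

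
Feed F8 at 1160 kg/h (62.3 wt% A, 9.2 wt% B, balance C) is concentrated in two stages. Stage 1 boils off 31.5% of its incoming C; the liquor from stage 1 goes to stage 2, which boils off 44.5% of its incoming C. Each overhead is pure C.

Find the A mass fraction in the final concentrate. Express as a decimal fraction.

0.7567

C in feed = 1160×0.285 = 330.6 kg/h.
After stage 1: C left = (1−0.315)×330.6 = 226.46; stream total = 1055.9 kg/h.
After stage 2: C left = (1−0.445)×226.46 = 125.69; final concentrate = 955.09 kg/h.
A fraction = 722.68/955.09 = 0.7567.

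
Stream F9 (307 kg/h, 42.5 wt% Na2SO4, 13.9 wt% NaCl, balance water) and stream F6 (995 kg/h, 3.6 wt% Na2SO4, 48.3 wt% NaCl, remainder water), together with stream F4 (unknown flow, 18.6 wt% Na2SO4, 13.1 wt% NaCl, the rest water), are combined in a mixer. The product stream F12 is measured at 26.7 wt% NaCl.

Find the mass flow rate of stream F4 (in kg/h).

1291 kg/h

Let F4 be the unknown flow. Total out = 1302 + F4.
NaCl balance: 523.26 + 0.131·F4 = 0.267·(1302 + F4)
(0.131 − 0.267)·F4 = 0.267×1302 − 523.26 = -175.62
F4 = -175.62 / -0.136 = 1291.4 kg/h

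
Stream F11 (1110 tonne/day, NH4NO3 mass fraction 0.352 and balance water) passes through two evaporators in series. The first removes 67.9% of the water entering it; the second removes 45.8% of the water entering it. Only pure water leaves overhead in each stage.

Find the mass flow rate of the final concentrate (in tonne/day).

water in feed = 1110×0.648 = 719.28 tonne/day.
After stage 1: water left = (1−0.679)×719.28 = 230.89; stream total = 621.61 tonne/day.
After stage 2: water left = (1−0.458)×230.89 = 125.14; final concentrate = 515.86 tonne/day.

515.9 tonne/day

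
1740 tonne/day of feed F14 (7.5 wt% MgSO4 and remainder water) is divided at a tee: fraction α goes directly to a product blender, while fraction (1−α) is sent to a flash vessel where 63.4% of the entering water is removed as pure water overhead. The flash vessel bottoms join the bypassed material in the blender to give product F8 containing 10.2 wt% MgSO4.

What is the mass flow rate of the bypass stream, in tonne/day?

954.6 tonne/day

All 1740×0.075 = 130.5 tonne/day of MgSO4 reaches F8, so F8 = 130.5/0.102 = 1279.4 tonne/day and vapour = 460.59 tonne/day.
The evaporator receives (1−α)·1740 of feed at 0.925 water and removes 0.634 of that water:
0.634×0.925×(1−α)×1740 = 460.59
(1−α) = 460.59/1020.4 = 0.4514;  α = 0.5486.
Bypass flow = 0.5486×1740 = 954.62 tonne/day.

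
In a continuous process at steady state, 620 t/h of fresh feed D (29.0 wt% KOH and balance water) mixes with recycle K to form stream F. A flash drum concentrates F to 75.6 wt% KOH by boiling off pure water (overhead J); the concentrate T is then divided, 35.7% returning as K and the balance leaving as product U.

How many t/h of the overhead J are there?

Overall KOH balance (none leaves overhead): KOH in fresh feed = KOH in product, i.e. 620×0.290 = (1−0.357)·T·0.756.
T = 179.8/(0.756×0.643) = 369.88 t/h.
Recycle K = 0.357×369.88 = 132.05 t/h.
Combined feed F = 620 + 132.05 = 752.05 t/h.
Overhead J = F − T = 752.05 − 369.88 = 382.17 t/h.

382.2 t/h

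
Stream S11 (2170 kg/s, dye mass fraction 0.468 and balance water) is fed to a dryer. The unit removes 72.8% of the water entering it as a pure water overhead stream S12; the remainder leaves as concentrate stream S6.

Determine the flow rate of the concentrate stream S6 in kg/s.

water entering = 2170×0.532 = 1154.4 kg/s; overhead removed = 0.728×1154.4 = 840.43 kg/s.
Concentrate = 2170 − 840.43 = 1329.6 kg/s.

1330 kg/s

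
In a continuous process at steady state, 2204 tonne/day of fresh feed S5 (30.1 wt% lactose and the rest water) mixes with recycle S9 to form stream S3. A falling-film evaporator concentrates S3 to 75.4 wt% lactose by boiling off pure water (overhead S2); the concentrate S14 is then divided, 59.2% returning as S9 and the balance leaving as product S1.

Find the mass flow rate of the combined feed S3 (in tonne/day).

3481 tonne/day

Overall lactose balance (none leaves overhead): lactose in fresh feed = lactose in product, i.e. 2204×0.301 = (1−0.592)·S14·0.754.
S14 = 663.4/(0.754×0.408) = 2156.5 tonne/day.
Recycle S9 = 0.592×2156.5 = 1276.6 tonne/day.
Combined feed S3 = 2204 + 1276.6 = 3480.6 tonne/day.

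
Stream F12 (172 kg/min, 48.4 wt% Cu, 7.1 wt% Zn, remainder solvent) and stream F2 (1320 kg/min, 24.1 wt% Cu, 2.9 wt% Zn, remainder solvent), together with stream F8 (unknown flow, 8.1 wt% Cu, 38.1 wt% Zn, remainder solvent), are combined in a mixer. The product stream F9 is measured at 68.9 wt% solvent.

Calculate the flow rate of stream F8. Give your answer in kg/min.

80.48 kg/min

Let F8 be the unknown flow. Total out = 1492 + F8.
solvent balance: 1040.1 + 0.538·F8 = 0.689·(1492 + F8)
(0.538 − 0.689)·F8 = 0.689×1492 − 1040.1 = -12.152
F8 = -12.152 / -0.151 = 80.477 kg/min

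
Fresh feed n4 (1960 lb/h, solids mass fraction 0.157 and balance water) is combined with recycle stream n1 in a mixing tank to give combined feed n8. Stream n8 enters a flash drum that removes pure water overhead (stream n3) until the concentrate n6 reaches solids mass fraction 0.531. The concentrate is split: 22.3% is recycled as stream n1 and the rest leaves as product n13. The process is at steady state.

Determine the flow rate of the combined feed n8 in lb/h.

Overall solids balance (none leaves overhead): solids in fresh feed = solids in product, i.e. 1960×0.157 = (1−0.223)·n6·0.531.
n6 = 307.72/(0.531×0.777) = 745.83 lb/h.
Recycle n1 = 0.223×745.83 = 166.32 lb/h.
Combined feed n8 = 1960 + 166.32 = 2126.3 lb/h.

2126 lb/h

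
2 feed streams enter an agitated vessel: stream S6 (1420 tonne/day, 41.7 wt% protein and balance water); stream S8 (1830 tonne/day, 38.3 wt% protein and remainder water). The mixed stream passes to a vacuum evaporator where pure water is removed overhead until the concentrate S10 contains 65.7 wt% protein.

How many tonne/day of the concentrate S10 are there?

1968 tonne/day

protein entering = 1420×0.417 + 1830×0.383 = 1293 tonne/day.
All protein reports to S10, so S10 = 1293/0.657 = 1968.1 tonne/day.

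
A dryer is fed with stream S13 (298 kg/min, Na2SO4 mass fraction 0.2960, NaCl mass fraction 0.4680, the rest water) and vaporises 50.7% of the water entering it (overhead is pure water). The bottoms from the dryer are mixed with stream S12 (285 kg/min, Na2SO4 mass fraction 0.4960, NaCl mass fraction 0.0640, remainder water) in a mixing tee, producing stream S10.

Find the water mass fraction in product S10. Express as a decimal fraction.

0.2925

Vapour removed = 0.507×0.236×298 = 35.656 kg/min; concentrate = 262.34 kg/min.
water reaching the mixer = 34.672 (from concentrate) + 285×0.440 = 160.07 kg/min.
Product flow = 262.34 + 285 = 547.34 kg/min; water fraction = 0.2925.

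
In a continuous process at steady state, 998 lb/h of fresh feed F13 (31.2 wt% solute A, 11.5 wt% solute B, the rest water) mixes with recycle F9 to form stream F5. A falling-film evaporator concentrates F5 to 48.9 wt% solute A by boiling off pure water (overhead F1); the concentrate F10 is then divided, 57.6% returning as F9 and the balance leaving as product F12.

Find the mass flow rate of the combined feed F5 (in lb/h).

Overall solute A balance (none leaves overhead): solute A in fresh feed = solute A in product, i.e. 998×0.312 = (1−0.576)·F10·0.489.
F10 = 311.38/(0.489×0.424) = 1501.8 lb/h.
Recycle F9 = 0.576×1501.8 = 865.03 lb/h.
Combined feed F5 = 998 + 865.03 = 1863 lb/h.

1863 lb/h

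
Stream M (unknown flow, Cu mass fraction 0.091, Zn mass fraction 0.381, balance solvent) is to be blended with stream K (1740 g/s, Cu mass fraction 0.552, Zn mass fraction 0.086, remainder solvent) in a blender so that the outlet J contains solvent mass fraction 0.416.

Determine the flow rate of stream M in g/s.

838.9 g/s

Let M be the unknown flow. Total out = 1740 + M.
solvent balance: 629.88 + 0.528·M = 0.416·(1740 + M)
(0.528 − 0.416)·M = 0.416×1740 − 629.88 = 93.96
M = 93.96 / 0.112 = 838.93 g/s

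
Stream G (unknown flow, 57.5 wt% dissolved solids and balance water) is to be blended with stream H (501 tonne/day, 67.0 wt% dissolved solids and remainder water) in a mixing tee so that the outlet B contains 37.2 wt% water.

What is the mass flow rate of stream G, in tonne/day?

Let G be the unknown flow. Total out = 501 + G.
water balance: 165.33 + 0.425·G = 0.372·(501 + G)
(0.425 − 0.372)·G = 0.372×501 − 165.33 = 21.042
G = 21.042 / 0.053 = 397.02 tonne/day

397 tonne/day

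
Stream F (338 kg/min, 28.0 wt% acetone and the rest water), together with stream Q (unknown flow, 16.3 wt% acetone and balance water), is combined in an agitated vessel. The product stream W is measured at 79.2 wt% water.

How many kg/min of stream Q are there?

540.8 kg/min

Let Q be the unknown flow. Total out = 338 + Q.
water balance: 243.36 + 0.837·Q = 0.792·(338 + Q)
(0.837 − 0.792)·Q = 0.792×338 − 243.36 = 24.336
Q = 24.336 / 0.045 = 540.8 kg/min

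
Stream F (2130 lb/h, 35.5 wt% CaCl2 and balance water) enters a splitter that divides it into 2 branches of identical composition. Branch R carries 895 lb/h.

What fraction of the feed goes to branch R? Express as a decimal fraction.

0.420

Fraction to R = 895/2130 = 0.4202.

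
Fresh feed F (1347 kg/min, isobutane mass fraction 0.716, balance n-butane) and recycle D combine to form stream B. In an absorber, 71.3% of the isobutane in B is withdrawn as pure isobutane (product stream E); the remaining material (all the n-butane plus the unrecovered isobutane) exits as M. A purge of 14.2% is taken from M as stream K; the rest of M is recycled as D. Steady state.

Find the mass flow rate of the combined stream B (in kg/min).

n-butane enters only via F and leaves only via the purge: 1347×0.284 = 0.142×(n-butane in M), and the absorber passes all n-butane, so n-butane in B = n-butane in M = 2694 kg/min.
isobutane in B: m_A = 1347×0.716 + (1−0.142)·(1−0.713)·m_A, so m_A = 964.45/0.7538 = 1279.5 kg/min.
B = 1279.5 + 2694 = 3973.5 kg/min.

3974 kg/min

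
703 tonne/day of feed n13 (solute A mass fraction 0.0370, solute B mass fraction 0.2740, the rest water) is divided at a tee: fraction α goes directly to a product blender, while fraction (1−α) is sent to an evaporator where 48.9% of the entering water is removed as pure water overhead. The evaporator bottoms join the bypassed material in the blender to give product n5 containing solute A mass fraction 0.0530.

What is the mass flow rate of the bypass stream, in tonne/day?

73.1 tonne/day

All 703×0.037 = 26.011 tonne/day of solute A reaches n5, so n5 = 26.011/0.053 = 490.77 tonne/day and vapour = 212.23 tonne/day.
The evaporator receives (1−α)·703 of feed at 0.689 water and removes 0.489 of that water:
0.489×0.689×(1−α)×703 = 212.23
(1−α) = 212.23/236.86 = 0.8960;  α = 0.1040.
Bypass flow = 0.1040×703 = 73.1 tonne/day.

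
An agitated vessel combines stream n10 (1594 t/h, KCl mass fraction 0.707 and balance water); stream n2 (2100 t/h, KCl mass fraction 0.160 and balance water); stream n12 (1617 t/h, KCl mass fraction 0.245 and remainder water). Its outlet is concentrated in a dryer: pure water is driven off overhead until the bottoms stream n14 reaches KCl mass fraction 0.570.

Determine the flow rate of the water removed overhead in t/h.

KCl entering = 1594×0.707 + 2100×0.160 + 1617×0.245 = 1859.1 t/h.
All KCl reports to n14, so n14 = 1859.1/0.570 = 3261.6 t/h.
Total feed = 5311 t/h; overhead = 5311 − 3261.6 = 2049.4 t/h.

2049 t/h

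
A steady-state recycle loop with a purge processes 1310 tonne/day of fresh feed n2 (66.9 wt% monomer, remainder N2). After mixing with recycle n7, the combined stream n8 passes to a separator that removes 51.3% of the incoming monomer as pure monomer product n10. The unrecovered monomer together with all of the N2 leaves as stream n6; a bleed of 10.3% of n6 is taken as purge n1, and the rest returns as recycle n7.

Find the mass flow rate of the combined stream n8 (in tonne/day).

5766 tonne/day

N2 enters only via n2 and leaves only via the purge: 1310×0.331 = 0.103×(N2 in n6), and the separator passes all N2, so N2 in n8 = N2 in n6 = 4209.8 tonne/day.
monomer in n8: m_A = 1310×0.669 + (1−0.103)·(1−0.513)·m_A, so m_A = 876.39/0.5632 = 1556.2 tonne/day.
n8 = 1556.2 + 4209.8 = 5766 tonne/day.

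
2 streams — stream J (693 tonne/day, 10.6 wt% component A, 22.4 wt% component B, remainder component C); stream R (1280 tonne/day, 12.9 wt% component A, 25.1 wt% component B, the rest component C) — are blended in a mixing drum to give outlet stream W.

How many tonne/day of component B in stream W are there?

476.5 tonne/day

component B out = component B in = 693×0.224 + 1280×0.251 = 476.51 tonne/day.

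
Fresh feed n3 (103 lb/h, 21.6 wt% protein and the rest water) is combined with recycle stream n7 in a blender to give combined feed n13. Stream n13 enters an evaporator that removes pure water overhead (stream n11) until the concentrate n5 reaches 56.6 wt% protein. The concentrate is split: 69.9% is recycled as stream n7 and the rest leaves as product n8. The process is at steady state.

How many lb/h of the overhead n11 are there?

63.69 lb/h

Overall protein balance (none leaves overhead): protein in fresh feed = protein in product, i.e. 103×0.216 = (1−0.699)·n5·0.566.
n5 = 22.248/(0.566×0.301) = 130.59 lb/h.
Recycle n7 = 0.699×130.59 = 91.282 lb/h.
Combined feed n13 = 103 + 91.282 = 194.28 lb/h.
Overhead n11 = n13 − n5 = 194.28 − 130.59 = 63.693 lb/h.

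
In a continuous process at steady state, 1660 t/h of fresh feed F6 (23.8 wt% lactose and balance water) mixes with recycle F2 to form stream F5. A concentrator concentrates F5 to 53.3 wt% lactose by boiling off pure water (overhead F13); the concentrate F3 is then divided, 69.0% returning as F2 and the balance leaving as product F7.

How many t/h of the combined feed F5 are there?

Overall lactose balance (none leaves overhead): lactose in fresh feed = lactose in product, i.e. 1660×0.238 = (1−0.690)·F3·0.533.
F3 = 395.08/(0.533×0.310) = 2391.1 t/h.
Recycle F2 = 0.690×2391.1 = 1649.9 t/h.
Combined feed F5 = 1660 + 1649.9 = 3309.9 t/h.

3310 t/h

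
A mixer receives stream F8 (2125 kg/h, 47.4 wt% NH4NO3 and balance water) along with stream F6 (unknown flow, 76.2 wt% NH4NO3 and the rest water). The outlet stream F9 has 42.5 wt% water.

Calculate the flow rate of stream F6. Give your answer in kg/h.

1148 kg/h

Let F6 be the unknown flow. Total out = 2125 + F6.
water balance: 1117.8 + 0.238·F6 = 0.425·(2125 + F6)
(0.238 − 0.425)·F6 = 0.425×2125 − 1117.8 = -214.62
F6 = -214.62 / -0.187 = 1147.7 kg/h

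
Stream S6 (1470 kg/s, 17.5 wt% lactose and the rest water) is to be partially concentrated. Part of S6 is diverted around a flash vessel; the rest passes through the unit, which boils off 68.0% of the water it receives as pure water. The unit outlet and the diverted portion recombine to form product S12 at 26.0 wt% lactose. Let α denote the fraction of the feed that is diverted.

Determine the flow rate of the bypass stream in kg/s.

All 1470×0.175 = 257.25 kg/s of lactose reaches S12, so S12 = 257.25/0.260 = 989.42 kg/s and vapour = 480.58 kg/s.
The evaporator receives (1−α)·1470 of feed at 0.825 water and removes 0.680 of that water:
0.680×0.825×(1−α)×1470 = 480.58
(1−α) = 480.58/824.67 = 0.5828;  α = 0.4172.
Bypass flow = 0.4172×1470 = 613.36 kg/s.

613.4 kg/s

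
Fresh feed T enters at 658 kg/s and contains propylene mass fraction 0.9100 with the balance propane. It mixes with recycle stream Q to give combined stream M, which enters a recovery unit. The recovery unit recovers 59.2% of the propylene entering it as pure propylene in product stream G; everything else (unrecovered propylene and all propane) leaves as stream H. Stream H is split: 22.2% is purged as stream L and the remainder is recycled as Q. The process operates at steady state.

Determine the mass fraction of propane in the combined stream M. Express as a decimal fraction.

0.2332

propane enters only via T and leaves only via the purge: 658×0.090 = 0.222×(propane in H), and the recovery unit passes all propane, so propane in M = propane in H = 266.76 kg/s.
propylene in M: m_A = 658×0.910 + (1−0.222)·(1−0.592)·m_A, so m_A = 598.78/0.6826 = 877.24 kg/s.
M = 877.24 + 266.76 = 1144 kg/s.
propane fraction in M = 266.76/1144 = 0.2332.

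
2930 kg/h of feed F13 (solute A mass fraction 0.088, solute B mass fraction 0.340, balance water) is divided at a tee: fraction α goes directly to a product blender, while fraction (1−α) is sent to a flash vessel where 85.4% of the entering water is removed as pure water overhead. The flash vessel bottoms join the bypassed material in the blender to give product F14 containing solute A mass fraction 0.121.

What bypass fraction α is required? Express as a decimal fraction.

All 2930×0.088 = 257.84 kg/h of solute A reaches F14, so F14 = 257.84/0.121 = 2130.9 kg/h and vapour = 799.09 kg/h.
The evaporator receives (1−α)·2930 of feed at 0.572 water and removes 0.854 of that water:
0.854×0.572×(1−α)×2930 = 799.09
(1−α) = 799.09/1431.3 = 0.5583;  α = 0.4417.

0.442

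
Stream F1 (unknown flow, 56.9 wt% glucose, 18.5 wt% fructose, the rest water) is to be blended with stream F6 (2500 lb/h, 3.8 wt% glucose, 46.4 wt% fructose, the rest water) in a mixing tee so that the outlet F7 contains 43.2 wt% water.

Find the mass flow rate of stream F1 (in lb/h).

Let F1 be the unknown flow. Total out = 2500 + F1.
water balance: 1245 + 0.246·F1 = 0.432·(2500 + F1)
(0.246 − 0.432)·F1 = 0.432×2500 − 1245 = -165
F1 = -165 / -0.186 = 887.1 lb/h

887.1 lb/h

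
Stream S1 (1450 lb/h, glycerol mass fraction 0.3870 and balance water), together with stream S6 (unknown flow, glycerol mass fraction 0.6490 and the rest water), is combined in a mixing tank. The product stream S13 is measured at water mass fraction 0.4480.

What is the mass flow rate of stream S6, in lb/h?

2466 lb/h

Let S6 be the unknown flow. Total out = 1450 + S6.
water balance: 888.85 + 0.351·S6 = 0.448·(1450 + S6)
(0.351 − 0.448)·S6 = 0.448×1450 − 888.85 = -239.25
S6 = -239.25 / -0.097 = 2466.5 lb/h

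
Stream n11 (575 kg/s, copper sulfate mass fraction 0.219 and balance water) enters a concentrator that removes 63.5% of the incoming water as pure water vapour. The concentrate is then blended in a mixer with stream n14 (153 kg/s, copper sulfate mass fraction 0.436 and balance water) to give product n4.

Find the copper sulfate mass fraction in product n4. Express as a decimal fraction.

0.435

Vapour removed = 0.635×0.781×575 = 285.16 kg/s; concentrate = 289.84 kg/s.
copper sulfate reaching the mixer = 125.92 (from concentrate) + 153×0.436 = 192.63 kg/s.
Product flow = 289.84 + 153 = 442.84 kg/s; copper sulfate fraction = 0.435.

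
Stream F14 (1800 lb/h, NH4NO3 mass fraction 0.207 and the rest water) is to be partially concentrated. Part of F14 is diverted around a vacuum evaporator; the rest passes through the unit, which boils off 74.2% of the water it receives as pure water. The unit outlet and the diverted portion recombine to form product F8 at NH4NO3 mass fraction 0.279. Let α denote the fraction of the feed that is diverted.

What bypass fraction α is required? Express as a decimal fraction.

All 1800×0.207 = 372.6 lb/h of NH4NO3 reaches F8, so F8 = 372.6/0.279 = 1335.5 lb/h and vapour = 464.52 lb/h.
The evaporator receives (1−α)·1800 of feed at 0.793 water and removes 0.742 of that water:
0.742×0.793×(1−α)×1800 = 464.52
(1−α) = 464.52/1059.1 = 0.4386;  α = 0.5614.

0.561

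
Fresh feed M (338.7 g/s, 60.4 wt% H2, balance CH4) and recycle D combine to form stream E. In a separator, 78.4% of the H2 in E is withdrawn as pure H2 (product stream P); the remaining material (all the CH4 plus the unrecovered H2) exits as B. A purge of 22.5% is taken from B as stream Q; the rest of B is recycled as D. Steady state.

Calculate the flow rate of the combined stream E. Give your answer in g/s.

CH4 enters only via M and leaves only via the purge: 338.7×0.396 = 0.225×(CH4 in B), and the separator passes all CH4, so CH4 in E = CH4 in B = 596.11 g/s.
H2 in E: m_A = 338.7×0.604 + (1−0.225)·(1−0.784)·m_A, so m_A = 204.57/0.8326 = 245.71 g/s.
E = 245.71 + 596.11 = 841.82 g/s.

841.8 g/s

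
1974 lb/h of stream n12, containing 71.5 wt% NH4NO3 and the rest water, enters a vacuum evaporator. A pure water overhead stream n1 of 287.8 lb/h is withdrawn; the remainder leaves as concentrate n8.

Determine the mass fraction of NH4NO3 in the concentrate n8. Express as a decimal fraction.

0.837

NH4NO3 is not removed: 1974×0.715 = 1411.4 lb/h of NH4NO3 enters n8.
Concentrate = 1974 − 287.8 = 1686.2 lb/h.
Mass fraction = 1411.4/1686.2 = 0.837.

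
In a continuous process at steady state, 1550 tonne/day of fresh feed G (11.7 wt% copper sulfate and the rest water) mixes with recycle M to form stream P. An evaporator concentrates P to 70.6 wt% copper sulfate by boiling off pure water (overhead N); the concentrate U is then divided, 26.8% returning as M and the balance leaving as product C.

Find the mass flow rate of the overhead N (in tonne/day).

Overall copper sulfate balance (none leaves overhead): copper sulfate in fresh feed = copper sulfate in product, i.e. 1550×0.117 = (1−0.268)·U·0.706.
U = 181.35/(0.706×0.732) = 350.91 tonne/day.
Recycle M = 0.268×350.91 = 94.045 tonne/day.
Combined feed P = 1550 + 94.045 = 1644 tonne/day.
Overhead N = P − U = 1644 − 350.91 = 1293.1 tonne/day.

1293 tonne/day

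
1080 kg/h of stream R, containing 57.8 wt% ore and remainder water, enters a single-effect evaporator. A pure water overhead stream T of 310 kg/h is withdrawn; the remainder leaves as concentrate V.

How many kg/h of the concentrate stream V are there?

Concentrate = 1080 − 310 = 770 kg/h.

770 kg/h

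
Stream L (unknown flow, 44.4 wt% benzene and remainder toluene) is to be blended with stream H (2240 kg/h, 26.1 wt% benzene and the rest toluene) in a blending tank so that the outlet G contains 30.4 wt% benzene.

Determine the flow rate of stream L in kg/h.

Let L be the unknown flow. Total out = 2240 + L.
benzene balance: 584.64 + 0.444·L = 0.304·(2240 + L)
(0.444 − 0.304)·L = 0.304×2240 − 584.64 = 96.32
L = 96.32 / 0.140 = 688 kg/h

688 kg/h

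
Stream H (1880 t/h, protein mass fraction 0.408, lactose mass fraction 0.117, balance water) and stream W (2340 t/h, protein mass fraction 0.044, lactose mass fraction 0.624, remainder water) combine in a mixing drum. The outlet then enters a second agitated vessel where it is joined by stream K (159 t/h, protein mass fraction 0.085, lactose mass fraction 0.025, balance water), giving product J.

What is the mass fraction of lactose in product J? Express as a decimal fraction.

0.385

Overall, product flow = 4379 t/h.
lactose in = 1880×0.117 + 2340×0.624 + 159×0.025 = 1684.1 t/h.
lactose fraction in J = 0.385.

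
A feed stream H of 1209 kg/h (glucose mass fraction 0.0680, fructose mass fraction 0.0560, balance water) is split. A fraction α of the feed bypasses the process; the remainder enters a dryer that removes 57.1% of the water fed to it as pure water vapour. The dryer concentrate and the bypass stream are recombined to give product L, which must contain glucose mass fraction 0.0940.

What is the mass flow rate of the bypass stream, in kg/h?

All 1209×0.068 = 82.212 kg/h of glucose reaches L, so L = 82.212/0.094 = 874.6 kg/h and vapour = 334.4 kg/h.
The evaporator receives (1−α)·1209 of feed at 0.876 water and removes 0.571 of that water:
0.571×0.876×(1−α)×1209 = 334.4
(1−α) = 334.4/604.74 = 0.5530;  α = 0.4470.
Bypass flow = 0.4470×1209 = 540.45 kg/h.

540.5 kg/h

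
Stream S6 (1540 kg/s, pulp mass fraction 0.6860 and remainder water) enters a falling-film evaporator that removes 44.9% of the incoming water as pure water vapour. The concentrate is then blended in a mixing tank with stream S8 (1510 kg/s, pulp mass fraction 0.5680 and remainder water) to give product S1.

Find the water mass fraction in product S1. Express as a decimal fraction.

0.3243

Vapour removed = 0.449×0.314×1540 = 217.12 kg/s; concentrate = 1322.9 kg/s.
water reaching the mixer = 266.44 (from concentrate) + 1510×0.432 = 918.76 kg/s.
Product flow = 1322.9 + 1510 = 2832.9 kg/s; water fraction = 0.3243.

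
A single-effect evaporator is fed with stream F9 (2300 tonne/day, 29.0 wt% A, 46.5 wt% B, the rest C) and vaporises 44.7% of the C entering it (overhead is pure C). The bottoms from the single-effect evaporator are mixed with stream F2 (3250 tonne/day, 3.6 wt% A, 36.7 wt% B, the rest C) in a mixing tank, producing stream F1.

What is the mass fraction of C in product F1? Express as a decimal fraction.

0.4250

Vapour removed = 0.447×0.245×2300 = 251.88 tonne/day; concentrate = 2048.1 tonne/day.
C reaching the mixer = 311.62 (from concentrate) + 3250×0.597 = 2251.9 tonne/day.
Product flow = 2048.1 + 3250 = 5298.1 tonne/day; C fraction = 0.4250.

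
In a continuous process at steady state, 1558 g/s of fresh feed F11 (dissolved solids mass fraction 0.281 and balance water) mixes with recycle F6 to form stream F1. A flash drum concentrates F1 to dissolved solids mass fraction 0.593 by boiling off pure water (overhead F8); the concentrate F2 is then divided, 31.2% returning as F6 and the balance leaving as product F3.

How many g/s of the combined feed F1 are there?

Overall dissolved solids balance (none leaves overhead): dissolved solids in fresh feed = dissolved solids in product, i.e. 1558×0.281 = (1−0.312)·F2·0.593.
F2 = 437.8/(0.593×0.688) = 1073.1 g/s.
Recycle F6 = 0.312×1073.1 = 334.8 g/s.
Combined feed F1 = 1558 + 334.8 = 1892.8 g/s.

1893 g/s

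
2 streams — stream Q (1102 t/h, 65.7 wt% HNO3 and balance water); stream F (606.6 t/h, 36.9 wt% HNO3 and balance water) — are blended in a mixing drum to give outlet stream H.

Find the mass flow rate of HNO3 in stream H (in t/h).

HNO3 out = HNO3 in = 1102×0.657 + 606.6×0.369 = 947.85 t/h.

947.8 t/h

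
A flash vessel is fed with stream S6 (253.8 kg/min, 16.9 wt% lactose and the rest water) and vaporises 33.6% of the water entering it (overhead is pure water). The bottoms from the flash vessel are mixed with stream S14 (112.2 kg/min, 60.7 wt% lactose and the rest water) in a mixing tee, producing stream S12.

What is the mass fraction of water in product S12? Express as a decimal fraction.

0.624

Vapour removed = 0.336×0.831×253.8 = 70.865 kg/min; concentrate = 182.93 kg/min.
water reaching the mixer = 140.04 (from concentrate) + 112.2×0.393 = 184.14 kg/min.
Product flow = 182.93 + 112.2 = 295.13 kg/min; water fraction = 0.624.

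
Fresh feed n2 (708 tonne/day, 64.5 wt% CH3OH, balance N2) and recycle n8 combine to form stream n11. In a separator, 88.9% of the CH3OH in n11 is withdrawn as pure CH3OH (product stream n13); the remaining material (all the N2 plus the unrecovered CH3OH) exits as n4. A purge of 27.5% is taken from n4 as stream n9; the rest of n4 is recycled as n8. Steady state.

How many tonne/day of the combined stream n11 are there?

N2 enters only via n2 and leaves only via the purge: 708×0.355 = 0.275×(N2 in n4), and the separator passes all N2, so N2 in n11 = N2 in n4 = 913.96 tonne/day.
CH3OH in n11: m_A = 708×0.645 + (1−0.275)·(1−0.889)·m_A, so m_A = 456.66/0.9195 = 496.63 tonne/day.
n11 = 496.63 + 913.96 = 1410.6 tonne/day.

1411 tonne/day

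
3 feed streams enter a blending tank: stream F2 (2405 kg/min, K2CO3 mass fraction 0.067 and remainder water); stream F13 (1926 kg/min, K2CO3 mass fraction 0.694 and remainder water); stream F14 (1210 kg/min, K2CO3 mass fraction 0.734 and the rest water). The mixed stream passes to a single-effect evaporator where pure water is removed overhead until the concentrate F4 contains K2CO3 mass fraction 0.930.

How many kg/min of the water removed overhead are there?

2975 kg/min

K2CO3 entering = 2405×0.067 + 1926×0.694 + 1210×0.734 = 2385.9 kg/min.
All K2CO3 reports to F4, so F4 = 2385.9/0.930 = 2565.5 kg/min.
Total feed = 5541 kg/min; overhead = 5541 − 2565.5 = 2975.5 kg/min.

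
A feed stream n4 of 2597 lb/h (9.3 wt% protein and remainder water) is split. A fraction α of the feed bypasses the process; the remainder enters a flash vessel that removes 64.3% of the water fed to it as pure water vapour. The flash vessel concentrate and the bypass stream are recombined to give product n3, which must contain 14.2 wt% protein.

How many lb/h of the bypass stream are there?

All 2597×0.093 = 241.52 lb/h of protein reaches n3, so n3 = 241.52/0.142 = 1700.9 lb/h and vapour = 896.15 lb/h.
The evaporator receives (1−α)·2597 of feed at 0.907 water and removes 0.643 of that water:
0.643×0.907×(1−α)×2597 = 896.15
(1−α) = 896.15/1514.6 = 0.5917;  α = 0.4083.
Bypass flow = 0.4083×2597 = 1060.4 lb/h.

1060 lb/h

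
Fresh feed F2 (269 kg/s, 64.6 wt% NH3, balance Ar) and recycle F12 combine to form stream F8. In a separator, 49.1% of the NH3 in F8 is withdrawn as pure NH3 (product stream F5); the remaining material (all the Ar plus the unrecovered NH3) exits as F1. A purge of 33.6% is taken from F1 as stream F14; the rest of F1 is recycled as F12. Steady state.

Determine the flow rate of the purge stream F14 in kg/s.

Ar enters only via F2 and leaves only via the purge: 269×0.354 = 0.336×(Ar in F1), and the separator passes all Ar, so Ar in F8 = Ar in F1 = 283.41 kg/s.
NH3 in F8: m_A = 269×0.646 + (1−0.336)·(1−0.491)·m_A, so m_A = 173.77/0.6620 = 262.49 kg/s.
F1 = (1−0.491)×262.49 + 283.41 = 417.02 kg/s.
Purge F14 = 0.336×417.02 = 140.12 kg/s.

140.1 kg/s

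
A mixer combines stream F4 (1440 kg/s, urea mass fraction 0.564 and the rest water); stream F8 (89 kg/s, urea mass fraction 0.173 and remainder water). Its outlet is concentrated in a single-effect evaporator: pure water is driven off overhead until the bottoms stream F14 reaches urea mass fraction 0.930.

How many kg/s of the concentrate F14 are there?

urea entering = 1440×0.564 + 89×0.173 = 827.56 kg/s.
All urea reports to F14, so F14 = 827.56/0.930 = 889.85 kg/s.

889.8 kg/s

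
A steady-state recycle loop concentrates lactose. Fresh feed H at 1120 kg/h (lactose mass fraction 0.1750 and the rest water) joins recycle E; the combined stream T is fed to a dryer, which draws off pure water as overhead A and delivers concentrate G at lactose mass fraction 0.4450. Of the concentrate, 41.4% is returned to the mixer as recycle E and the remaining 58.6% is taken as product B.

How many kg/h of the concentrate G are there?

Overall lactose balance (none leaves overhead): lactose in fresh feed = lactose in product, i.e. 1120×0.175 = (1−0.414)·G·0.445.
G = 196/(0.445×0.586) = 751.62 kg/h.

751.6 kg/h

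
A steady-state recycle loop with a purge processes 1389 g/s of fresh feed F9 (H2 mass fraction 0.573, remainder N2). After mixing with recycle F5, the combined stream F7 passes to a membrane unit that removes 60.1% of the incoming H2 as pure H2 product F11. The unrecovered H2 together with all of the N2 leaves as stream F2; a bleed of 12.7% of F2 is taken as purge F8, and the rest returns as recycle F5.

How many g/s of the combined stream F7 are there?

N2 enters only via F9 and leaves only via the purge: 1389×0.427 = 0.127×(N2 in F2), and the membrane unit passes all N2, so N2 in F7 = N2 in F2 = 4670.1 g/s.
H2 in F7: m_A = 1389×0.573 + (1−0.127)·(1−0.601)·m_A, so m_A = 795.9/0.6517 = 1221.3 g/s.
F7 = 1221.3 + 4670.1 = 5891.4 g/s.

5891 g/s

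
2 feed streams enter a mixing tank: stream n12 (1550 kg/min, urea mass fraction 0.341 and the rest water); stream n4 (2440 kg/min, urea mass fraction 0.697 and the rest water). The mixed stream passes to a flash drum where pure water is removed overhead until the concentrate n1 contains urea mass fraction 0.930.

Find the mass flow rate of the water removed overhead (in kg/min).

urea entering = 1550×0.341 + 2440×0.697 = 2229.2 kg/min.
All urea reports to n1, so n1 = 2229.2/0.930 = 2397 kg/min.
Total feed = 3990 kg/min; overhead = 3990 − 2397 = 1593 kg/min.

1593 kg/min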